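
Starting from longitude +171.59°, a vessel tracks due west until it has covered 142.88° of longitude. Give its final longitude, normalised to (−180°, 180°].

+28.71°

Start at +171.59°; shift −142.88° → +28.71°.
+28.71° already lies in (−180°, 180°].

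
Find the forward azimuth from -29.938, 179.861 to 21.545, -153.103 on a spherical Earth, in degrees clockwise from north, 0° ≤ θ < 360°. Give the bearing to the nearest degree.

Δλ = -153.103 − 179.861 = -332.964°; wrapped into (−180°, 180°]: 27.036°.
θ = atan2( sin Δλ · cos φ₂ , cos φ₁ · sin φ₂ − sin φ₁ · cos φ₂ · cos Δλ )
  = atan2(0.42279, 0.73170) = 30.020° → normalised to [0°, 360°): 30.020°.

30°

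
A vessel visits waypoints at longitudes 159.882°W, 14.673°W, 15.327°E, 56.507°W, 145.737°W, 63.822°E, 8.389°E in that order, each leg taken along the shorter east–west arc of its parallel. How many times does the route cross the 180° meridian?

Leg 1: -159.882° → -14.673°, shortest Δλ = 145.209° (east) — does not cross 180°.
Leg 2: -14.673° → +15.327°, shortest Δλ = 30.0° (east) — does not cross 180°.
Leg 3: +15.327° → -56.507°, shortest Δλ = -71.834° (west) — does not cross 180°.
Leg 4: -56.507° → -145.737°, shortest Δλ = -89.23° (west) — does not cross 180°.
Leg 5: -145.737° → +63.822°, shortest Δλ = -150.441° (west) — crosses 180°.
Leg 6: +63.822° → +8.389°, shortest Δλ = -55.433° (west) — does not cross 180°.
Total crossings: 1.

1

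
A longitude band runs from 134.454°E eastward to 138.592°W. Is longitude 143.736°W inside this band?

Yes

Band width going east from +134.454° to -138.592°: ((-138.592 − 134.454) mod 360) = 86.954°.
Offset of -143.736° east of the west edge: ((-143.736 − 134.454) mod 360) = 81.810°.
81.810° ≤ 86.954° ⇒ inside.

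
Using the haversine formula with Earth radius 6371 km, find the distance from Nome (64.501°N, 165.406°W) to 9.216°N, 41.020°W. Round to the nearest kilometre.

10616 km

Δλ = -41.020 − -165.406 = 124.386°.
Δφ = 9.216 − 64.501 = -55.285°.
a = sin²(Δφ/2) + cos φ₁ · cos φ₂ · sin²(Δλ/2) = 0.547717.
c = 2·atan2(√a, √(1−a)) = 1.66638 rad → d = 6371·c ≈ 10616.48 km.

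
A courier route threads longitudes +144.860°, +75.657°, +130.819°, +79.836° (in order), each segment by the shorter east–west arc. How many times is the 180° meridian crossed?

0

Leg 1: +144.860° → +75.657°, shortest Δλ = -69.203° (west) — does not cross 180°.
Leg 2: +75.657° → +130.819°, shortest Δλ = 55.162° (east) — does not cross 180°.
Leg 3: +130.819° → +79.836°, shortest Δλ = -50.983° (west) — does not cross 180°.
Total crossings: 0.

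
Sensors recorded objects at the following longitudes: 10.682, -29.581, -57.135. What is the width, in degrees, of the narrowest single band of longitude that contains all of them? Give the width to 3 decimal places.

Sort the longitudes: -57.135°, -29.581°, +10.682°.
Eastward gaps between consecutive values (wrapping around): 27.554°, 40.263°, 292.183°.
Largest gap = 292.183° ⇒ minimal covering band is its complement: 360° − 292.183° = 67.817°.
Band runs from -57.135° eastward to +10.682°.

67.817°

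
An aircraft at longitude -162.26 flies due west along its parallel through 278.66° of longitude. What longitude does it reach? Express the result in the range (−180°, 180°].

Start at -162.26°; shift −278.66° → -440.92°.
-440.92° lies outside (−180°, 180°]; add 360° → -80.92°.

-80.92°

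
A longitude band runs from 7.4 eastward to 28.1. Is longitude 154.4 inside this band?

No

Band width going east from +7.4° to +28.1°: ((28.1 − 7.4) mod 360) = 20.7°.
Offset of +154.4° east of the west edge: ((154.4 − 7.4) mod 360) = 147.0°.
147.0° > 20.7° ⇒ outside.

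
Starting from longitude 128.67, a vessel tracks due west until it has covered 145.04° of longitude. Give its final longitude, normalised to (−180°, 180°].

-16.37°

Start at +128.67°; shift −145.04° → -16.37°.
-16.37° already lies in (−180°, 180°].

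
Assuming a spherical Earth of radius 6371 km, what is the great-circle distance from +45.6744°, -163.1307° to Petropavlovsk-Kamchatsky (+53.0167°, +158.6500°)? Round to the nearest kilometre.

Δλ = 158.6500 − -163.1307 = 321.7807°; wrapped into (−180°, 180°]: -38.2193°.
Δφ = 53.0167 − 45.6744 = 7.3423°.
a = sin²(Δφ/2) + cos φ₁ · cos φ₂ · sin²(Δλ/2) = 0.049151.
c = 2·atan2(√a, √(1−a)) = 0.44711 rad → d = 6371·c ≈ 2848.57 km.

2849 km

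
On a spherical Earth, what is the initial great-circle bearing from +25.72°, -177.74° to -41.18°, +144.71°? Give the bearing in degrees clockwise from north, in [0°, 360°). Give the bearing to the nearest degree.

Δλ = 144.71 − -177.74 = 322.45°; wrapped into (−180°, 180°]: -37.55°.
θ = atan2( sin Δλ · cos φ₂ , cos φ₁ · sin φ₂ − sin φ₁ · cos φ₂ · cos Δλ )
  = atan2(-0.45870, -0.85215) = -151.707° → normalised to [0°, 360°): 208.293°.

208°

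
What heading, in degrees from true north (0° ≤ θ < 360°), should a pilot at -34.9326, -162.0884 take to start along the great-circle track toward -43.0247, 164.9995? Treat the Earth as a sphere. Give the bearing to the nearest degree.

Δλ = 164.9995 − -162.0884 = 327.0879°; wrapped into (−180°, 180°]: -32.9121°.
θ = atan2( sin Δλ · cos φ₂ , cos φ₁ · sin φ₂ − sin φ₁ · cos φ₂ · cos Δλ )
  = atan2(-0.39722, -0.20795) = -117.633° → normalised to [0°, 360°): 242.367°.

242°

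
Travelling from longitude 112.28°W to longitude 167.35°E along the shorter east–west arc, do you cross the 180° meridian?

Yes

Naïve |167.35 − -112.28| = 279.63° > 180°, so the shorter arc goes the other way round — across 180°.
Signed shortest Δλ = ((167.35 − -112.28 + 180) mod 360) − 180 = -80.37°.
Going west by 80.37° from -112.28° passes through 180° before reaching +167.35°.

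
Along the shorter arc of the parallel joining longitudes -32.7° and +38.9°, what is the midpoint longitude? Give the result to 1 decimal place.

+3.1°

Signed shortest Δλ from -32.7° to +38.9° is +71.6°.
Midpoint longitude = -32.7° + (+71.6°)/2 = -32.7° + 35.8° = +3.1°.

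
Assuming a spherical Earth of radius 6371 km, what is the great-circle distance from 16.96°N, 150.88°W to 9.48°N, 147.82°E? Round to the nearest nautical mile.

3598 nmi

Δλ = 147.82 − -150.88 = 298.70°; wrapped into (−180°, 180°]: -61.30°.
Δφ = 9.48 − 16.96 = -7.48°.
a = sin²(Δφ/2) + cos φ₁ · cos φ₂ · sin²(Δλ/2) = 0.249445.
c = 2·atan2(√a, √(1−a)) = 1.04592 rad → d = 6371·c ≈ 6663.53 km ≈ 3598.02 nmi.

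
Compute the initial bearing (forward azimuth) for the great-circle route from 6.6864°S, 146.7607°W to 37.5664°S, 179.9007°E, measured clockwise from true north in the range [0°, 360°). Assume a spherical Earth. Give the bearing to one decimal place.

Δλ = 179.9007 − -146.7607 = 326.6614°; wrapped into (−180°, 180°]: -33.3386°.
θ = atan2( sin Δλ · cos φ₂ , cos φ₁ · sin φ₂ − sin φ₁ · cos φ₂ · cos Δλ )
  = atan2(-0.43563, -0.52843) = -140.498° → normalised to [0°, 360°): 219.502°.

219.5°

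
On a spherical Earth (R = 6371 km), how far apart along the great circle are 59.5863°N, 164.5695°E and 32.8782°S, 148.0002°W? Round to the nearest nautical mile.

6028 nmi

Δλ = -148.0002 − 164.5695 = -312.5697°; wrapped into (−180°, 180°]: 47.4303°.
Δφ = -32.8782 − 59.5863 = -92.4645°.
a = sin²(Δφ/2) + cos φ₁ · cos φ₂ · sin²(Δλ/2) = 0.590272.
c = 2·atan2(√a, √(1−a)) = 1.75234 rad → d = 6371·c ≈ 11164.13 km ≈ 6028.15 nmi.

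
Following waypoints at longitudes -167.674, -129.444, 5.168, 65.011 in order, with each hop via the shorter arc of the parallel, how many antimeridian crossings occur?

0

Leg 1: -167.674° → -129.444°, shortest Δλ = 38.23° (east) — does not cross 180°.
Leg 2: -129.444° → +5.168°, shortest Δλ = 134.612° (east) — does not cross 180°.
Leg 3: +5.168° → +65.011°, shortest Δλ = 59.843° (east) — does not cross 180°.
Total crossings: 0.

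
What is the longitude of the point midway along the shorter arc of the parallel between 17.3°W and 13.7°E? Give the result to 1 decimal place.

Signed shortest Δλ from -17.3° to +13.7° is +31.0°.
Midpoint longitude = -17.3° + (+31.0°)/2 = -17.3° + 15.5° = -1.8°.

1.8°W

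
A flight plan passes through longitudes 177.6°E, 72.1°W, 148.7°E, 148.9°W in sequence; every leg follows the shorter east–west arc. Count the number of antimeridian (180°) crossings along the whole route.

3

Leg 1: +177.6° → -72.1°, shortest Δλ = 110.3° (east) — crosses 180°.
Leg 2: -72.1° → +148.7°, shortest Δλ = -139.2° (west) — crosses 180°.
Leg 3: +148.7° → -148.9°, shortest Δλ = 62.4° (east) — crosses 180°.
Total crossings: 3.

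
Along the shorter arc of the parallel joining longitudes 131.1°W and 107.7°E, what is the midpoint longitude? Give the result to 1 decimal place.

Signed shortest Δλ from -131.1° to +107.7° is -121.2°.
Midpoint longitude = -131.1° + (-121.2°)/2 = -131.1° − 60.6° = -191.7°.
Normalise into (−180°, 180°]: +168.3°.
(The naïve average (-131.1 + +107.7)/2 = -11.7° is on the wrong side of the globe.)

168.3°E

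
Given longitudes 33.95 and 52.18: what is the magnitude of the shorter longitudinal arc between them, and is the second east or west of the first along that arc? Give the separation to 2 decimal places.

18.23° east

Raw difference: 52.18 − 33.95 = 18.23°.
Normalise into (−180°, 180°]: 18.23° stays 18.23°.
Positive ⇒ the second point lies to the east; separation 18.23°.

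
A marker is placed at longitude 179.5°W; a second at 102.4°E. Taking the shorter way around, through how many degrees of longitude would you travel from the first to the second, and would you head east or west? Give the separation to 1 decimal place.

Raw difference: 102.4 − -179.5 = 281.9°.
Normalise into (−180°, 180°]: 281.9° − 360° = -78.1°.
Negative ⇒ the second point lies to the west; separation 78.1°.

78.1° west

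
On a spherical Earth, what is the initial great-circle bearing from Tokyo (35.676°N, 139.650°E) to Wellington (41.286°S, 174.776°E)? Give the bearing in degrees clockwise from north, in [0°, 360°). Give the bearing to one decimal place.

154.2°

Δλ = 174.776 − 139.650 = 35.126°.
θ = atan2( sin Δλ · cos φ₂ , cos φ₁ · sin φ₂ − sin φ₁ · cos φ₂ · cos Δλ )
  = atan2(0.43235, -0.89441) = 154.201° → normalised to [0°, 360°): 154.201°.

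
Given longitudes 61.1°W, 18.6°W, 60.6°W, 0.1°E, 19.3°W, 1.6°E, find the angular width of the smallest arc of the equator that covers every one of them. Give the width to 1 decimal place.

62.7°

Sort the longitudes: -61.1°, -60.6°, -19.3°, -18.6°, +0.1°, +1.6°.
Eastward gaps between consecutive values (wrapping around): 0.5°, 41.3°, 0.7°, 18.7°, 1.5°, 297.3°.
Largest gap = 297.3° ⇒ minimal covering band is its complement: 360° − 297.3° = 62.7°.
Band runs from -61.1° eastward to +1.6°.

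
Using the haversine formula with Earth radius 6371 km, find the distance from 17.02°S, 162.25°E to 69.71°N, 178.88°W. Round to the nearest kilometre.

9758 km

Δλ = -178.88 − 162.25 = -341.13°; wrapped into (−180°, 180°]: 18.87°.
Δφ = 69.71 − -17.02 = 86.73°.
a = sin²(Δφ/2) + cos φ₁ · cos φ₂ · sin²(Δλ/2) = 0.480390.
c = 2·atan2(√a, √(1−a)) = 1.53157 rad → d = 6371·c ≈ 9757.61 km.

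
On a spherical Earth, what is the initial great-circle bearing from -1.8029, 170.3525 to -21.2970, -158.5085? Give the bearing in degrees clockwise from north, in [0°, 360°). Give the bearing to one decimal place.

Δλ = -158.5085 − 170.3525 = -328.8610°; wrapped into (−180°, 180°]: 31.1390°.
θ = atan2( sin Δλ · cos φ₂ , cos φ₁ · sin φ₂ − sin φ₁ · cos φ₂ · cos Δλ )
  = atan2(0.48180, -0.33793) = 125.046° → normalised to [0°, 360°): 125.046°.

125.0°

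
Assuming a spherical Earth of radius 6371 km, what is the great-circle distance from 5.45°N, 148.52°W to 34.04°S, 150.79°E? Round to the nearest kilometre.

7725 km

Δλ = 150.79 − -148.52 = 299.31°; wrapped into (−180°, 180°]: -60.69°.
Δφ = -34.04 − 5.45 = -39.49°.
a = sin²(Δφ/2) + cos φ₁ · cos φ₂ · sin²(Δλ/2) = 0.324674.
c = 2·atan2(√a, √(1−a)) = 1.21253 rad → d = 6371·c ≈ 7725.02 km.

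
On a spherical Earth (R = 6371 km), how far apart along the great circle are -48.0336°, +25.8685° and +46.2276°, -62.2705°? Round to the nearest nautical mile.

Δλ = -62.2705 − 25.8685 = -88.1390°.
Δφ = 46.2276 − -48.0336 = 94.2612°.
a = sin²(Δφ/2) + cos φ₁ · cos φ₂ · sin²(Δλ/2) = 0.760940.
c = 2·atan2(√a, √(1−a)) = 2.11985 rad → d = 6371·c ≈ 13505.57 km ≈ 7292.42 nmi.

7292 nmi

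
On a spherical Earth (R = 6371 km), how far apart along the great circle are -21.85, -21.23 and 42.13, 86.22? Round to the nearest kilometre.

Δλ = 86.22 − -21.23 = 107.45°.
Δφ = 42.13 − -21.85 = 63.98°.
a = sin²(Δφ/2) + cos φ₁ · cos φ₂ · sin²(Δλ/2) = 0.728040.
c = 2·atan2(√a, √(1−a)) = 2.04438 rad → d = 6371·c ≈ 13024.75 km.

13025 km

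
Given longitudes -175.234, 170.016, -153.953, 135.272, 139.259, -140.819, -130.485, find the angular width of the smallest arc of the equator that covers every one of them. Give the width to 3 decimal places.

Sort the longitudes: -175.234°, -153.953°, -140.819°, -130.485°, +135.272°, +139.259°, +170.016°.
Eastward gaps between consecutive values (wrapping around): 21.281°, 13.134°, 10.334°, 265.757°, 3.987°, 30.757°, 14.750°.
Largest gap = 265.757° ⇒ minimal covering band is its complement: 360° − 265.757° = 94.243°.
Band runs from +135.272° eastward to -130.485°, crossing the antimeridian.

94.243°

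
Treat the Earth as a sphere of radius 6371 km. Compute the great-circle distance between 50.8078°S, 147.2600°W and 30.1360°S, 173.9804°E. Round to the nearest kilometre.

Δλ = 173.9804 − -147.2600 = 321.2404°; wrapped into (−180°, 180°]: -38.7596°.
Δφ = -30.1360 − -50.8078 = 20.6718°.
a = sin²(Δφ/2) + cos φ₁ · cos φ₂ · sin²(Δλ/2) = 0.092367.
c = 2·atan2(√a, √(1−a)) = 0.61761 rad → d = 6371·c ≈ 3934.79 km.

3935 km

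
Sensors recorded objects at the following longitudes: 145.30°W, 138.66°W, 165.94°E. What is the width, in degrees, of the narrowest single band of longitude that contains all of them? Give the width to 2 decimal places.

Sort the longitudes: -145.30°, -138.66°, +165.94°.
Eastward gaps between consecutive values (wrapping around): 6.64°, 304.60°, 48.76°.
Largest gap = 304.60° ⇒ minimal covering band is its complement: 360° − 304.60° = 55.40°.
Band runs from +165.94° eastward to -138.66°, crossing the antimeridian.

55.40°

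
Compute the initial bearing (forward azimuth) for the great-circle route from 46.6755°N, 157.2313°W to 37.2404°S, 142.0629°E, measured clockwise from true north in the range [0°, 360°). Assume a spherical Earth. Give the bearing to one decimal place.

Δλ = 142.0629 − -157.2313 = 299.2942°; wrapped into (−180°, 180°]: -60.7058°.
θ = atan2( sin Δλ · cos φ₂ , cos φ₁ · sin φ₂ − sin φ₁ · cos φ₂ · cos Δλ )
  = atan2(-0.69430, -0.69859) = -135.177° → normalised to [0°, 360°): 224.823°.

224.8°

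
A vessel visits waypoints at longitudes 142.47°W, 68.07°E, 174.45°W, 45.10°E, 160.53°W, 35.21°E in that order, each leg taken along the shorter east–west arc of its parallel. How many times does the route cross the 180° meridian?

Leg 1: -142.47° → +68.07°, shortest Δλ = -149.46° (west) — crosses 180°.
Leg 2: +68.07° → -174.45°, shortest Δλ = 117.48° (east) — crosses 180°.
Leg 3: -174.45° → +45.10°, shortest Δλ = -140.45° (west) — crosses 180°.
Leg 4: +45.10° → -160.53°, shortest Δλ = 154.37° (east) — crosses 180°.
Leg 5: -160.53° → +35.21°, shortest Δλ = -164.26° (west) — crosses 180°.
Total crossings: 5.

5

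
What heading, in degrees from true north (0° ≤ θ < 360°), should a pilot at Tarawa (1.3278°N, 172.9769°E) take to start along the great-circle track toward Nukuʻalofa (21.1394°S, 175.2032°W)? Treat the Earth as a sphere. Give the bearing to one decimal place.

Δλ = -175.2032 − 172.9769 = -348.1801°; wrapped into (−180°, 180°]: 11.8199°.
θ = atan2( sin Δλ · cos φ₂ , cos φ₁ · sin φ₂ − sin φ₁ · cos φ₂ · cos Δλ )
  = atan2(0.19105, -0.38170) = 153.411° → normalised to [0°, 360°): 153.411°.

153.4°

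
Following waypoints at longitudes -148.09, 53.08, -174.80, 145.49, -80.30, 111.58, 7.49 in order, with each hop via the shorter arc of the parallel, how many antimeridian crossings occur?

5

Leg 1: -148.09° → +53.08°, shortest Δλ = -158.83° (west) — crosses 180°.
Leg 2: +53.08° → -174.80°, shortest Δλ = 132.12° (east) — crosses 180°.
Leg 3: -174.80° → +145.49°, shortest Δλ = -39.71° (west) — crosses 180°.
Leg 4: +145.49° → -80.30°, shortest Δλ = 134.21° (east) — crosses 180°.
Leg 5: -80.30° → +111.58°, shortest Δλ = -168.12° (west) — crosses 180°.
Leg 6: +111.58° → +7.49°, shortest Δλ = -104.09° (west) — does not cross 180°.
Total crossings: 5.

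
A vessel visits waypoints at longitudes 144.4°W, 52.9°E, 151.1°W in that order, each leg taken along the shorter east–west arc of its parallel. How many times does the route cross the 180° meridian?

2

Leg 1: -144.4° → +52.9°, shortest Δλ = -162.7° (west) — crosses 180°.
Leg 2: +52.9° → -151.1°, shortest Δλ = 156.0° (east) — crosses 180°.
Total crossings: 2.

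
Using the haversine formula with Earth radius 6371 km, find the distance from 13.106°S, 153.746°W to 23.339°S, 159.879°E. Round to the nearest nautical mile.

2703 nmi

Δλ = 159.879 − -153.746 = 313.625°; wrapped into (−180°, 180°]: -46.375°.
Δφ = -23.339 − -13.106 = -10.233°.
a = sin²(Δφ/2) + cos φ₁ · cos φ₂ · sin²(Δλ/2) = 0.146593.
c = 2·atan2(√a, √(1−a)) = 0.78581 rad → d = 6371·c ≈ 5006.40 km ≈ 2703.24 nmi.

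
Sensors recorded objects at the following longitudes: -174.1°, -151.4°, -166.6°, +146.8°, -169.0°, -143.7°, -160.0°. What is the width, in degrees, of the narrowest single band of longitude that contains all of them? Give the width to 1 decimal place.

69.5°

Sort the longitudes: -174.1°, -169.0°, -166.6°, -160.0°, -151.4°, -143.7°, +146.8°.
Eastward gaps between consecutive values (wrapping around): 5.1°, 2.4°, 6.6°, 8.6°, 7.7°, 290.5°, 39.1°.
Largest gap = 290.5° ⇒ minimal covering band is its complement: 360° − 290.5° = 69.5°.
Band runs from +146.8° eastward to -143.7°, crossing the antimeridian.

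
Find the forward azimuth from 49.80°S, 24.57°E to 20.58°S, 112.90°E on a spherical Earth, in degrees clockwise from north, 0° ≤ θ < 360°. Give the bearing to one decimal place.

Δλ = 112.90 − 24.57 = 88.33°.
θ = atan2( sin Δλ · cos φ₂ , cos φ₁ · sin φ₂ − sin φ₁ · cos φ₂ · cos Δλ )
  = atan2(0.93578, -0.20605) = 102.418° → normalised to [0°, 360°): 102.418°.

102.4°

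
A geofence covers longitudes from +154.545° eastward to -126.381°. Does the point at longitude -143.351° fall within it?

Band width going east from +154.545° to -126.381°: ((-126.381 − 154.545) mod 360) = 79.074°.
Offset of -143.351° east of the west edge: ((-143.351 − 154.545) mod 360) = 62.104°.
62.104° ≤ 79.074° ⇒ inside.

Yes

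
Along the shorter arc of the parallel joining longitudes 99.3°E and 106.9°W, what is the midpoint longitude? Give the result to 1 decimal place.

Signed shortest Δλ from +99.3° to -106.9° is +153.8°.
Midpoint longitude = +99.3° + (+153.8°)/2 = +99.3° + 76.9° = +176.2°.
(The naïve average (+99.3 + -106.9)/2 = -3.8° is on the wrong side of the globe.)

176.2°E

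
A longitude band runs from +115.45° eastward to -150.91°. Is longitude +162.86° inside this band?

Yes

Band width going east from +115.45° to -150.91°: ((-150.91 − 115.45) mod 360) = 93.64°.
Offset of +162.86° east of the west edge: ((162.86 − 115.45) mod 360) = 47.41°.
47.41° ≤ 93.64° ⇒ inside.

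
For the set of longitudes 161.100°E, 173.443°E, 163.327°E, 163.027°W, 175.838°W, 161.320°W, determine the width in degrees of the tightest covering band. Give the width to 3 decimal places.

Sort the longitudes: -175.838°, -163.027°, -161.320°, +161.100°, +163.327°, +173.443°.
Eastward gaps between consecutive values (wrapping around): 12.811°, 1.707°, 322.420°, 2.227°, 10.116°, 10.719°.
Largest gap = 322.420° ⇒ minimal covering band is its complement: 360° − 322.420° = 37.580°.
Band runs from +161.100° eastward to -161.320°, crossing the antimeridian.

37.580°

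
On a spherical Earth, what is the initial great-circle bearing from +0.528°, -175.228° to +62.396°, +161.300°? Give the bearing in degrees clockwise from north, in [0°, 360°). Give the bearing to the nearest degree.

348°

Δλ = 161.300 − -175.228 = 336.528°; wrapped into (−180°, 180°]: -23.472°.
θ = atan2( sin Δλ · cos φ₂ , cos φ₁ · sin φ₂ − sin φ₁ · cos φ₂ · cos Δλ )
  = atan2(-0.18456, 0.88222) = -11.816° → normalised to [0°, 360°): 348.184°.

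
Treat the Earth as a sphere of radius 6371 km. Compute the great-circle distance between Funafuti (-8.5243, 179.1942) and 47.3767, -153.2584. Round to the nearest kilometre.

Δλ = -153.2584 − 179.1942 = -332.4526°; wrapped into (−180°, 180°]: 27.5474°.
Δφ = 47.3767 − -8.5243 = 55.9010°.
a = sin²(Δφ/2) + cos φ₁ · cos φ₂ · sin²(Δλ/2) = 0.257650.
c = 2·atan2(√a, √(1−a)) = 1.06478 rad → d = 6371·c ≈ 6783.69 km.

6784 km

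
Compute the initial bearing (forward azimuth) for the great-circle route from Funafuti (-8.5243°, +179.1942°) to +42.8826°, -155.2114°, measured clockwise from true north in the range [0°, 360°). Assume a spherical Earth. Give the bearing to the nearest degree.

22°

Δλ = -155.2114 − 179.1942 = -334.4056°; wrapped into (−180°, 180°]: 25.5944°.
θ = atan2( sin Δλ · cos φ₂ , cos φ₁ · sin φ₂ − sin φ₁ · cos φ₂ · cos Δλ )
  = atan2(0.31655, 0.77094) = 22.323° → normalised to [0°, 360°): 22.323°.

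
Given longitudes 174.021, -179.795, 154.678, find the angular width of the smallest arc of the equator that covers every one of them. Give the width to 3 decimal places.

25.527°

Sort the longitudes: -179.795°, +154.678°, +174.021°.
Eastward gaps between consecutive values (wrapping around): 334.473°, 19.343°, 6.184°.
Largest gap = 334.473° ⇒ minimal covering band is its complement: 360° − 334.473° = 25.527°.
Band runs from +154.678° eastward to -179.795°, crossing the antimeridian.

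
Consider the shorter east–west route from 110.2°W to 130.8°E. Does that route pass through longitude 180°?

Yes

Naïve |130.8 − -110.2| = 241.0° > 180°, so the shorter arc goes the other way round — across 180°.
Signed shortest Δλ = ((130.8 − -110.2 + 180) mod 360) − 180 = -119.0°.
Going west by 119.0° from -110.2° passes through 180° before reaching +130.8°.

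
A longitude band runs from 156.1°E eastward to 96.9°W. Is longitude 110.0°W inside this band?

Yes

Band width going east from +156.1° to -96.9°: ((-96.9 − 156.1) mod 360) = 107.0°.
Offset of -110.0° east of the west edge: ((-110.0 − 156.1) mod 360) = 93.9°.
93.9° ≤ 107.0° ⇒ inside.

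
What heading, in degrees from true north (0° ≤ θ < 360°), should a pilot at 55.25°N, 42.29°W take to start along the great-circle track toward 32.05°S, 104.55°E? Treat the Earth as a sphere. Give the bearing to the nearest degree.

Δλ = 104.55 − -42.29 = 146.84°.
θ = atan2( sin Δλ · cos φ₂ , cos φ₁ · sin φ₂ − sin φ₁ · cos φ₂ · cos Δλ )
  = atan2(0.46361, 0.28053) = 58.822° → normalised to [0°, 360°): 58.822°.

59°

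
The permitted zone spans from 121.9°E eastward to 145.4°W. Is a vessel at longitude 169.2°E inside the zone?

Band width going east from +121.9° to -145.4°: ((-145.4 − 121.9) mod 360) = 92.7°.
Offset of +169.2° east of the west edge: ((169.2 − 121.9) mod 360) = 47.3°.
47.3° ≤ 92.7° ⇒ inside.

Yes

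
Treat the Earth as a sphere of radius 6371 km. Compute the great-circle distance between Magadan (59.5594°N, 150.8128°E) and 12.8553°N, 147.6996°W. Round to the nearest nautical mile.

Δλ = -147.6996 − 150.8128 = -298.5124°; wrapped into (−180°, 180°]: 61.4876°.
Δφ = 12.8553 − 59.5594 = -46.7041°.
a = sin²(Δφ/2) + cos φ₁ · cos φ₂ · sin²(Δλ/2) = 0.286198.
c = 2·atan2(√a, √(1−a)) = 1.12895 rad → d = 6371·c ≈ 7192.57 km ≈ 3883.68 nmi.

3884 nmi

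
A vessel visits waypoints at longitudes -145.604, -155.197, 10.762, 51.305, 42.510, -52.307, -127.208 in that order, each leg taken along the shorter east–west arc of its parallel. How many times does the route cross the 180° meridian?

Leg 1: -145.604° → -155.197°, shortest Δλ = -9.593° (west) — does not cross 180°.
Leg 2: -155.197° → +10.762°, shortest Δλ = 165.959° (east) — does not cross 180°.
Leg 3: +10.762° → +51.305°, shortest Δλ = 40.543° (east) — does not cross 180°.
Leg 4: +51.305° → +42.510°, shortest Δλ = -8.795° (west) — does not cross 180°.
Leg 5: +42.510° → -52.307°, shortest Δλ = -94.817° (west) — does not cross 180°.
Leg 6: -52.307° → -127.208°, shortest Δλ = -74.901° (west) — does not cross 180°.
Total crossings: 0.

0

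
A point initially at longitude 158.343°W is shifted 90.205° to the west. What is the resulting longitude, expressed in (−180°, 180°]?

111.452°E

Start at -158.343°; shift −90.205° → -248.548°.
-248.548° lies outside (−180°, 180°]; add 360° → +111.452°.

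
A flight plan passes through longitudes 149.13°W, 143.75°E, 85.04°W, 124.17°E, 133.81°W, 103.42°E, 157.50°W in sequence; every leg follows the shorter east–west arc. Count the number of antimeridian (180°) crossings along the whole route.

Leg 1: -149.13° → +143.75°, shortest Δλ = -67.12° (west) — crosses 180°.
Leg 2: +143.75° → -85.04°, shortest Δλ = 131.21° (east) — crosses 180°.
Leg 3: -85.04° → +124.17°, shortest Δλ = -150.79° (west) — crosses 180°.
Leg 4: +124.17° → -133.81°, shortest Δλ = 102.02° (east) — crosses 180°.
Leg 5: -133.81° → +103.42°, shortest Δλ = -122.77° (west) — crosses 180°.
Leg 6: +103.42° → -157.50°, shortest Δλ = 99.08° (east) — crosses 180°.
Total crossings: 6.

6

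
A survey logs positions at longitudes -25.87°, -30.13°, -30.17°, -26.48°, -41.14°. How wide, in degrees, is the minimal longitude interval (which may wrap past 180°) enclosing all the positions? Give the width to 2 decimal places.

15.27°

Sort the longitudes: -41.14°, -30.17°, -30.13°, -26.48°, -25.87°.
Eastward gaps between consecutive values (wrapping around): 10.97°, 0.04°, 3.65°, 0.61°, 344.73°.
Largest gap = 344.73° ⇒ minimal covering band is its complement: 360° − 344.73° = 15.27°.
Band runs from -41.14° eastward to -25.87°.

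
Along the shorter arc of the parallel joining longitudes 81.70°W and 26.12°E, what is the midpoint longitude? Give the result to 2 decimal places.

27.79°W

Signed shortest Δλ from -81.70° to +26.12° is +107.82°.
Midpoint longitude = -81.70° + (+107.82°)/2 = -81.70° + 53.91° = -27.79°.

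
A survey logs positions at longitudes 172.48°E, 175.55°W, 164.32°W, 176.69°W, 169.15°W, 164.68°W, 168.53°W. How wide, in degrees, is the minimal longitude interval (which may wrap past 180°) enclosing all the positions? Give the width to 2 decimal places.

Sort the longitudes: -176.69°, -175.55°, -169.15°, -168.53°, -164.68°, -164.32°, +172.48°.
Eastward gaps between consecutive values (wrapping around): 1.14°, 6.40°, 0.62°, 3.85°, 0.36°, 336.80°, 10.83°.
Largest gap = 336.80° ⇒ minimal covering band is its complement: 360° − 336.80° = 23.20°.
Band runs from +172.48° eastward to -164.32°, crossing the antimeridian.

23.20°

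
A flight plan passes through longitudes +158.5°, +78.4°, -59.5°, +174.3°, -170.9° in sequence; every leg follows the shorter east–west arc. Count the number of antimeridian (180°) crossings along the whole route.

2

Leg 1: +158.5° → +78.4°, shortest Δλ = -80.1° (west) — does not cross 180°.
Leg 2: +78.4° → -59.5°, shortest Δλ = -137.9° (west) — does not cross 180°.
Leg 3: -59.5° → +174.3°, shortest Δλ = -126.2° (west) — crosses 180°.
Leg 4: +174.3° → -170.9°, shortest Δλ = 14.8° (east) — crosses 180°.
Total crossings: 2.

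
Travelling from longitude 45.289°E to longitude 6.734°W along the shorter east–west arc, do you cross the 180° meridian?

No

Signed shortest Δλ = ((-6.734 − 45.289 + 180) mod 360) − 180 = -52.023°.
Going west by 52.023° from +45.289° reaches -6.734° without touching 180°.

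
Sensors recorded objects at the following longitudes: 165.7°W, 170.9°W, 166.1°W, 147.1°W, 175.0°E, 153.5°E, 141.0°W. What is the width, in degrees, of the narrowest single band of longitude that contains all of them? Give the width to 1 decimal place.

Sort the longitudes: -170.9°, -166.1°, -165.7°, -147.1°, -141.0°, +153.5°, +175.0°.
Eastward gaps between consecutive values (wrapping around): 4.8°, 0.4°, 18.6°, 6.1°, 294.5°, 21.5°, 14.1°.
Largest gap = 294.5° ⇒ minimal covering band is its complement: 360° − 294.5° = 65.5°.
Band runs from +153.5° eastward to -141.0°, crossing the antimeridian.

65.5°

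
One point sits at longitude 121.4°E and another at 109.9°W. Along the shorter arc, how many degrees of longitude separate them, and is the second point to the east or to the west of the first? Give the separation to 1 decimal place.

Raw difference: -109.9 − 121.4 = -231.3°.
Normalise into (−180°, 180°]: -231.3° + 360° = 128.7°.
Positive ⇒ the second point lies to the east; separation 128.7°.

128.7° east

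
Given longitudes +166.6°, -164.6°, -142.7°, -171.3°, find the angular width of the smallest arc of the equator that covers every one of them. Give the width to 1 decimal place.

Sort the longitudes: -171.3°, -164.6°, -142.7°, +166.6°.
Eastward gaps between consecutive values (wrapping around): 6.7°, 21.9°, 309.3°, 22.1°.
Largest gap = 309.3° ⇒ minimal covering band is its complement: 360° − 309.3° = 50.7°.
Band runs from +166.6° eastward to -142.7°, crossing the antimeridian.

50.7°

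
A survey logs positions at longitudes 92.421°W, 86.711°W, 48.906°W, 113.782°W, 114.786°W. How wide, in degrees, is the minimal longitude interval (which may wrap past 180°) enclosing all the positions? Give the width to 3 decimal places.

Sort the longitudes: -114.786°, -113.782°, -92.421°, -86.711°, -48.906°.
Eastward gaps between consecutive values (wrapping around): 1.004°, 21.361°, 5.710°, 37.805°, 294.120°.
Largest gap = 294.120° ⇒ minimal covering band is its complement: 360° − 294.120° = 65.880°.
Band runs from -114.786° eastward to -48.906°.

65.880°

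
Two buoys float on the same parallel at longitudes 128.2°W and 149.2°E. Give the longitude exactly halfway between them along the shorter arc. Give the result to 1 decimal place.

Signed shortest Δλ from -128.2° to +149.2° is -82.6°.
Midpoint longitude = -128.2° + (-82.6°)/2 = -128.2° − 41.3° = -169.5°.
(The naïve average (-128.2 + +149.2)/2 = 10.5° is on the wrong side of the globe.)

169.5°W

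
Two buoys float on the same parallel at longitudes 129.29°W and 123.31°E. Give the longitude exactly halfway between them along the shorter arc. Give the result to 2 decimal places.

Signed shortest Δλ from -129.29° to +123.31° is -107.40°.
Midpoint longitude = -129.29° + (-107.40°)/2 = -129.29° − 53.70° = -182.99°.
Normalise into (−180°, 180°]: +177.01°.
(The naïve average (-129.29 + +123.31)/2 = -2.99° is on the wrong side of the globe.)

177.01°E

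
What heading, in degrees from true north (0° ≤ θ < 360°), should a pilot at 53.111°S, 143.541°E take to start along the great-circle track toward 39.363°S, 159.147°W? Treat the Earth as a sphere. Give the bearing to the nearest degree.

94°

Δλ = -159.147 − 143.541 = -302.688°; wrapped into (−180°, 180°]: 57.312°.
θ = atan2( sin Δλ · cos φ₂ , cos φ₁ · sin φ₂ − sin φ₁ · cos φ₂ · cos Δλ )
  = atan2(0.65070, -0.04675) = 94.110° → normalised to [0°, 360°): 94.110°.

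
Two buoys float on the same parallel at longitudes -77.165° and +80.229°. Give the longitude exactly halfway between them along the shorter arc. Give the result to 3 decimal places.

Signed shortest Δλ from -77.165° to +80.229° is +157.394°.
Midpoint longitude = -77.165° + (+157.394°)/2 = -77.165° + 78.697° = +1.532°.

+1.532°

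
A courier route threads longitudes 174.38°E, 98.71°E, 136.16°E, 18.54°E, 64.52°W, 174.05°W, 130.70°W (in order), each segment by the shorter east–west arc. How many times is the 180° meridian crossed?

Leg 1: +174.38° → +98.71°, shortest Δλ = -75.67° (west) — does not cross 180°.
Leg 2: +98.71° → +136.16°, shortest Δλ = 37.45° (east) — does not cross 180°.
Leg 3: +136.16° → +18.54°, shortest Δλ = -117.62° (west) — does not cross 180°.
Leg 4: +18.54° → -64.52°, shortest Δλ = -83.06° (west) — does not cross 180°.
Leg 5: -64.52° → -174.05°, shortest Δλ = -109.53° (west) — does not cross 180°.
Leg 6: -174.05° → -130.70°, shortest Δλ = 43.35° (east) — does not cross 180°.
Total crossings: 0.

0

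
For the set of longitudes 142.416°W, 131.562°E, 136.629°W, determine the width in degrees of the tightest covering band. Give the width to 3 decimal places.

91.809°

Sort the longitudes: -142.416°, -136.629°, +131.562°.
Eastward gaps between consecutive values (wrapping around): 5.787°, 268.191°, 86.022°.
Largest gap = 268.191° ⇒ minimal covering band is its complement: 360° − 268.191° = 91.809°.
Band runs from +131.562° eastward to -136.629°, crossing the antimeridian.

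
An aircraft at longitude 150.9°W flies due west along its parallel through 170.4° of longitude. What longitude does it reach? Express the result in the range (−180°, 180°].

Start at -150.9°; shift −170.4° → -321.3°.
-321.3° lies outside (−180°, 180°]; add 360° → +38.7°.

38.7°E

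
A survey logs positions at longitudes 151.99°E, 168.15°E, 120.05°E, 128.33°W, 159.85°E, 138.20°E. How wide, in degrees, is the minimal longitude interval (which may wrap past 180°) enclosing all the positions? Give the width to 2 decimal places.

Sort the longitudes: -128.33°, +120.05°, +138.20°, +151.99°, +159.85°, +168.15°.
Eastward gaps between consecutive values (wrapping around): 248.38°, 18.15°, 13.79°, 7.86°, 8.30°, 63.52°.
Largest gap = 248.38° ⇒ minimal covering band is its complement: 360° − 248.38° = 111.62°.
Band runs from +120.05° eastward to -128.33°, crossing the antimeridian.

111.62°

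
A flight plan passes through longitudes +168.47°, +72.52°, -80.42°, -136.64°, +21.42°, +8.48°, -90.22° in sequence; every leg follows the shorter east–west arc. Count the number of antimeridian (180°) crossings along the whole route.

0

Leg 1: +168.47° → +72.52°, shortest Δλ = -95.95° (west) — does not cross 180°.
Leg 2: +72.52° → -80.42°, shortest Δλ = -152.94° (west) — does not cross 180°.
Leg 3: -80.42° → -136.64°, shortest Δλ = -56.22° (west) — does not cross 180°.
Leg 4: -136.64° → +21.42°, shortest Δλ = 158.06° (east) — does not cross 180°.
Leg 5: +21.42° → +8.48°, shortest Δλ = -12.94° (west) — does not cross 180°.
Leg 6: +8.48° → -90.22°, shortest Δλ = -98.7° (west) — does not cross 180°.
Total crossings: 0.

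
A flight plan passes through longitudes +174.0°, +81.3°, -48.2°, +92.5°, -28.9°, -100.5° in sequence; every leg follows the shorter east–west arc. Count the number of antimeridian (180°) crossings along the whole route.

0

Leg 1: +174.0° → +81.3°, shortest Δλ = -92.7° (west) — does not cross 180°.
Leg 2: +81.3° → -48.2°, shortest Δλ = -129.5° (west) — does not cross 180°.
Leg 3: -48.2° → +92.5°, shortest Δλ = 140.7° (east) — does not cross 180°.
Leg 4: +92.5° → -28.9°, shortest Δλ = -121.4° (west) — does not cross 180°.
Leg 5: -28.9° → -100.5°, shortest Δλ = -71.6° (west) — does not cross 180°.
Total crossings: 0.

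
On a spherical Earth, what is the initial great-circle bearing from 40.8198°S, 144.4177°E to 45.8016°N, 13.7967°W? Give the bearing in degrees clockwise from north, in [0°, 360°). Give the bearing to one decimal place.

Δλ = -13.7967 − 144.4177 = -158.2144°.
θ = atan2( sin Δλ · cos φ₂ , cos φ₁ · sin φ₂ − sin φ₁ · cos φ₂ · cos Δλ )
  = atan2(-0.25873, 0.11939) = -65.230° → normalised to [0°, 360°): 294.770°.

294.8°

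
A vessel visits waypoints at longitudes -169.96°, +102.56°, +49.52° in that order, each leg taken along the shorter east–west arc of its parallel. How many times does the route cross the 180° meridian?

1

Leg 1: -169.96° → +102.56°, shortest Δλ = -87.48° (west) — crosses 180°.
Leg 2: +102.56° → +49.52°, shortest Δλ = -53.04° (west) — does not cross 180°.
Total crossings: 1.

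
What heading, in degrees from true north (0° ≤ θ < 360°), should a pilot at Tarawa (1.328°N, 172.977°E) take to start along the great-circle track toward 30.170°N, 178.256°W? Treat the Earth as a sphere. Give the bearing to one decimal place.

15.3°

Δλ = -178.256 − 172.977 = -351.233°; wrapped into (−180°, 180°]: 8.767°.
θ = atan2( sin Δλ · cos φ₂ , cos φ₁ · sin φ₂ − sin φ₁ · cos φ₂ · cos Δλ )
  = atan2(0.13177, 0.48263) = 15.271° → normalised to [0°, 360°): 15.271°.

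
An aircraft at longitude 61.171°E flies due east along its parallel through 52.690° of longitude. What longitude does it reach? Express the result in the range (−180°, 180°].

113.861°E

Start at +61.171°; shift +52.690° → +113.861°.
+113.861° already lies in (−180°, 180°].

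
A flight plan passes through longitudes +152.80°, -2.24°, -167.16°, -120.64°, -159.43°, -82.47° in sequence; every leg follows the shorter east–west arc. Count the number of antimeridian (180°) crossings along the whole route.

0

Leg 1: +152.80° → -2.24°, shortest Δλ = -155.04° (west) — does not cross 180°.
Leg 2: -2.24° → -167.16°, shortest Δλ = -164.92° (west) — does not cross 180°.
Leg 3: -167.16° → -120.64°, shortest Δλ = 46.52° (east) — does not cross 180°.
Leg 4: -120.64° → -159.43°, shortest Δλ = -38.79° (west) — does not cross 180°.
Leg 5: -159.43° → -82.47°, shortest Δλ = 76.96° (east) — does not cross 180°.
Total crossings: 0.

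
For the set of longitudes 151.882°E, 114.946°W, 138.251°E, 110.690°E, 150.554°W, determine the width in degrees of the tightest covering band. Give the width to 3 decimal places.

134.364°

Sort the longitudes: -150.554°, -114.946°, +110.690°, +138.251°, +151.882°.
Eastward gaps between consecutive values (wrapping around): 35.608°, 225.636°, 27.561°, 13.631°, 57.564°.
Largest gap = 225.636° ⇒ minimal covering band is its complement: 360° − 225.636° = 134.364°.
Band runs from +110.690° eastward to -114.946°, crossing the antimeridian.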